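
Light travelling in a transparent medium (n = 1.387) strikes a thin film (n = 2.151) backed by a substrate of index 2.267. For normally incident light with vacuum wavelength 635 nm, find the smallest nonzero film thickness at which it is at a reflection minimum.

73.8 nm

At the upper boundary (n = 1.387 to n = 2.151) the reflected ray undergoes a half-wave phase shift.
Bottom surface (2.151 → 2.267): reflection off a higher-index medium gives a half-wave phase shift.
Zero or two π shifts → no net half-wave offset.
For minimum reflection here: 2 n t = (m + ½) λ.
Minimum at m = 0: t = λ / (4 n) = 635 / (4 × 2.151) = 73.8 nm.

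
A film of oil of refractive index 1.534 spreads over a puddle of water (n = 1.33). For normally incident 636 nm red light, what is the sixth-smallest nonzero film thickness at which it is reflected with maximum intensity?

1140 nm

At the upper boundary (n = 1.0 to n = 1.534) the reflected ray undergoes a half-wave phase shift.
Ray reflecting at the bottom interface goes from n = 1.534 toward n = 1.33: no phase shift.
Net: one phase inversion between the two reflected rays.
With one net inversion, constructive interference in reflection requires 2 n t = (m + ½) λ.
The sixth-smallest nonzero thickness corresponds to m = 5: t = (m + ½) λ / (2 n) = 5.50 × 636 / (2 × 1.534) = 1140 nm.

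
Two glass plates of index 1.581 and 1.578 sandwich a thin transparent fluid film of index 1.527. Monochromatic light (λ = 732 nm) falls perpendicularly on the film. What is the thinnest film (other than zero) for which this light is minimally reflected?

At the upper boundary (n = 1.581 to n = 1.527) the reflected ray undergoes no phase shift.
At the lower boundary (n = 1.527 to n = 1.578) the reflected ray undergoes a half-wave phase shift.
Exactly one π shift → a net half-wave offset.
So the condition for destructive reflection is 2 n t = m λ.
Minimum nonzero at m = 1: t = λ / (2 n) = 732 / (2 × 1.527) = 240 nm.

240 nm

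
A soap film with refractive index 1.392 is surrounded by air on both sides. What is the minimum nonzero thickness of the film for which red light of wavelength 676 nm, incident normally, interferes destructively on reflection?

At the upper boundary (n = 1.0 to n = 1.392) the reflected ray undergoes a half-wave phase shift.
Bottom surface (1.392 → 1.0): reflection off a lower-index medium gives no phase shift.
Exactly one π shift → a net half-wave offset.
With one net inversion, destructive interference in reflection requires 2 n t = m λ.
Minimum nonzero at m = 1: t = λ / (2 n) = 676 / (2 × 1.392) = 243 nm.

243 nm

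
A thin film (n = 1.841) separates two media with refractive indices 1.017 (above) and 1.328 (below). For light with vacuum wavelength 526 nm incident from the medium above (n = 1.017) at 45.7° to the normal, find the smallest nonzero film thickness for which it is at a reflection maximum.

At the upper boundary (n = 1.017 to n = 1.841) the reflected ray undergoes a half-wave phase shift.
Bottom surface (1.841 → 1.328): reflection off a lower-index medium gives no phase shift.
Net: one phase inversion between the two reflected rays.
For maximum reflection here: 2 n t cos θ_r = (m + ½) λ.
Snell's law: 1.017 sin 45.7° = 1.841 sin θ_r → sin θ_r = 0.395, cos θ_r = 0.919.
Minimum at m = 0: t = λ / (4 n cos θ_r) = 526 / (4 × 1.841 × 0.919) = 77.8 nm.

77.8 nm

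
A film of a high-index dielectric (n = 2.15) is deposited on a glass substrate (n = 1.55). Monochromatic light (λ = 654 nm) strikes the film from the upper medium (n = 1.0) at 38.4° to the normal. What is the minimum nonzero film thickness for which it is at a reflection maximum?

At the upper boundary (n = 1.0 to n = 2.15) the reflected ray undergoes a half-wave phase shift.
Ray reflecting at the bottom interface goes from n = 2.15 toward n = 1.55: no phase shift.
Net: one phase inversion between the two reflected rays.
With one net inversion, constructive interference in reflection requires 2 n t cos θ_r = (m + ½) λ.
Snell's law: 1.0 sin 38.4° = 2.15 sin θ_r → sin θ_r = 0.289, cos θ_r = 0.957.
Minimum at m = 0: t = λ / (4 n cos θ_r) = 654 / (4 × 2.15 × 0.957) = 79.4 nm.

79.4 nm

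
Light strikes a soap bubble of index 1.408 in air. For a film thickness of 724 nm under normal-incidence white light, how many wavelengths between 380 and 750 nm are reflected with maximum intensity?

Top surface (1.0 → 1.408): reflection off a higher-index medium gives a half-wave phase shift.
Bottom surface (1.408 → 1.0): reflection off a lower-index medium gives no phase shift.
The two reflections differ by half a wavelength.
So the condition for constructive reflection is 2 n t = (m + ½) λ.
λ = 2 n t / (m + ½) = 2039 / (m + ½) nm.
m=2: 816 nm (IR); m=3: 583 nm (visible); m=4: 453 nm (visible); m=5: 371 nm (UV).

2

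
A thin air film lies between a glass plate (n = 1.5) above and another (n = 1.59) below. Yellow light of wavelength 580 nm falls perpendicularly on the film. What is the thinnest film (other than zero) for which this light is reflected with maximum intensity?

Ray reflecting at the top interface goes from n = 1.5 toward n = 1.0: no phase shift.
Bottom surface (1.0 → 1.59): reflection off a higher-index medium gives a half-wave phase shift.
The two reflections differ by half a wavelength.
For maximum reflection here: 2 n t = (m + ½) λ.
Minimum at m = 0: t = λ / (4 n) = 580 / (4 × 1.0) = 145 nm.

145 nm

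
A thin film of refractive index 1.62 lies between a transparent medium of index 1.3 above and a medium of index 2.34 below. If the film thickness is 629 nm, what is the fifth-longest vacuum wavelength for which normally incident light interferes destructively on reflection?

At the upper boundary (n = 1.3 to n = 1.62) the reflected ray undergoes a half-wave phase shift.
At the lower boundary (n = 1.62 to n = 2.34) the reflected ray undergoes a half-wave phase shift.
Net: no relative phase inversion (both shifts match).
So the condition for destructive reflection is 2 n t = (m + ½) λ.
λ = 2 n t / (m + ½). The fifth-longest wavelength is m = 4: λ = 2 × 1.62 × 629 / 4.50 = 453 nm.

453 nm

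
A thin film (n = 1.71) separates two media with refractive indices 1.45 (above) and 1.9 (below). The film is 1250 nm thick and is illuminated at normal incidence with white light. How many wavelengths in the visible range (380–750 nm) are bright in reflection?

6

Ray reflecting at the top interface goes from n = 1.45 toward n = 1.71: a half-wave phase shift.
Bottom surface (1.71 → 1.9): reflection off a higher-index medium gives a half-wave phase shift.
Zero or two π shifts → no net half-wave offset.
With no net inversion, constructive interference in reflection requires 2 n t = m λ.
λ = 2 n t / m = 4275 / m nm.
m=5: 855 nm (IR); m=6: 713 nm (visible); m=7: 611 nm (visible); m=8: 534 nm (visible); m=9: 475 nm (visible); m=10: 428 nm (visible); m=11: 389 nm (visible); m=12: 356 nm (UV).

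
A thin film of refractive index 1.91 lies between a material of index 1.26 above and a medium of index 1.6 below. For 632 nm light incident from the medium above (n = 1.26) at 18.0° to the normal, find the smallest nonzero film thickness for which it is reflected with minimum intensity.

Ray reflecting at the top interface goes from n = 1.26 toward n = 1.91: a half-wave phase shift.
At the lower boundary (n = 1.91 to n = 1.6) the reflected ray undergoes no phase shift.
Net: one phase inversion between the two reflected rays.
For minimum reflection here: 2 n t cos θ_r = m λ.
Snell's law: 1.26 sin 18.0° = 1.91 sin θ_r → sin θ_r = 0.204, cos θ_r = 0.979.
Minimum nonzero at m = 1: t = λ / (2 n cos θ_r) = 632 / (2 × 1.91 × 0.979) = 169 nm.

169 nm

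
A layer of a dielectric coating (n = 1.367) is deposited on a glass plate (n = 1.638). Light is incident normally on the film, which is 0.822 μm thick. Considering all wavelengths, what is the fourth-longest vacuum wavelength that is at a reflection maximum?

Ray reflecting at the top interface goes from n = 1.0 toward n = 1.367: a half-wave phase shift.
Bottom surface (1.367 → 1.638): reflection off a higher-index medium gives a half-wave phase shift.
Zero or two π shifts → no net half-wave offset.
For maximum reflection here: 2 n t = m λ.
λ = 2 n t / m. The fourth-longest wavelength is m = 4: λ = 2 × 1.367 × 822 / 4.00 = 562 nm.

562 nm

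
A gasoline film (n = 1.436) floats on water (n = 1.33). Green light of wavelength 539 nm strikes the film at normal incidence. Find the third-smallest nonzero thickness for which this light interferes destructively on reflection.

563 nm

Top surface (1.0 → 1.436): reflection off a higher-index medium gives a half-wave phase shift.
At the lower boundary (n = 1.436 to n = 1.33) the reflected ray undergoes no phase shift.
The two reflections differ by half a wavelength.
So the condition for destructive reflection is 2 n t = m λ.
The third-smallest nonzero thickness corresponds to m = 3: t = m λ / (2 n) = 3.00 × 539 / (2 × 1.436) = 563 nm.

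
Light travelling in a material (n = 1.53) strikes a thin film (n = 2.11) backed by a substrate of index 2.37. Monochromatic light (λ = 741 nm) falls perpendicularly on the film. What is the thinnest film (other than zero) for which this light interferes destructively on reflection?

87.8 nm

Ray reflecting at the top interface goes from n = 1.53 toward n = 2.11: a half-wave phase shift.
At the lower boundary (n = 2.11 to n = 2.37) the reflected ray undergoes a half-wave phase shift.
The two reflections carry the same phase change, so no net offset.
With no net inversion, destructive interference in reflection requires 2 n t = (m + ½) λ.
Minimum at m = 0: t = λ / (4 n) = 741 / (4 × 2.11) = 87.8 nm.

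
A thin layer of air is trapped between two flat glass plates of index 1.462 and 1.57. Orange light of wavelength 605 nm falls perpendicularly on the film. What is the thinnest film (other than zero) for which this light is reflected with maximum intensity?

151 nm

Top surface (1.462 → 1.0): reflection off a lower-index medium gives no phase shift.
Bottom surface (1.0 → 1.57): reflection off a higher-index medium gives a half-wave phase shift.
The two reflections differ by half a wavelength.
With one net inversion, constructive interference in reflection requires 2 n t = (m + ½) λ.
Minimum at m = 0: t = λ / (4 n) = 605 / (4 × 1.0) = 151 nm.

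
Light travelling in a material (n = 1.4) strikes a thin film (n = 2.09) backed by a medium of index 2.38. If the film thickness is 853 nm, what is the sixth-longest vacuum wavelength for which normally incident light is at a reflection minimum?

648 nm

At the upper boundary (n = 1.4 to n = 2.09) the reflected ray undergoes a half-wave phase shift.
At the lower boundary (n = 2.09 to n = 2.38) the reflected ray undergoes a half-wave phase shift.
The two reflections carry the same phase change, so no net offset.
With no net inversion, destructive interference in reflection requires 2 n t = (m + ½) λ.
λ = 2 n t / (m + ½). The sixth-longest wavelength is m = 5: λ = 2 × 2.09 × 853 / 5.50 = 648 nm.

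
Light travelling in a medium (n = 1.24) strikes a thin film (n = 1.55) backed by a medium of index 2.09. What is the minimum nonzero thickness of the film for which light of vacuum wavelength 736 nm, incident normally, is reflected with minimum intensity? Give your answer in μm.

0.119 μm

Top surface (1.24 → 1.55): reflection off a higher-index medium gives a half-wave phase shift.
Bottom surface (1.55 → 2.09): reflection off a higher-index medium gives a half-wave phase shift.
Zero or two π shifts → no net half-wave offset.
With no net inversion, destructive interference in reflection requires 2 n t = (m + ½) λ.
Minimum at m = 0: t = λ / (4 n) = 736 / (4 × 1.55) = 119 nm.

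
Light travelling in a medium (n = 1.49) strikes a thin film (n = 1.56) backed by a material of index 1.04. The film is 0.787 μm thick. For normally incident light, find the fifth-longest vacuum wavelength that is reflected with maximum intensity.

546 nm

Top surface (1.49 → 1.56): reflection off a higher-index medium gives a half-wave phase shift.
Bottom surface (1.56 → 1.04): reflection off a lower-index medium gives no phase shift.
The two reflections differ by half a wavelength.
For strong reflection here: 2 n t = (m + ½) λ.
λ = 2 n t / (m + ½). The fifth-longest wavelength is m = 4: λ = 2 × 1.56 × 787 / 4.50 = 546 nm.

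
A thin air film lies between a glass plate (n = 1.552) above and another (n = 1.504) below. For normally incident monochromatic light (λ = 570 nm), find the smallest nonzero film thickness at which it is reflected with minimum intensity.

285 nm

Top surface (1.552 → 1.0): reflection off a lower-index medium gives no phase shift.
Ray reflecting at the bottom interface goes from n = 1.0 toward n = 1.504: a half-wave phase shift.
Net: one phase inversion between the two reflected rays.
With one net inversion, destructive interference in reflection requires 2 n t = m λ.
Minimum nonzero at m = 1: t = λ / (2 n) = 570 / (2 × 1.0) = 285 nm.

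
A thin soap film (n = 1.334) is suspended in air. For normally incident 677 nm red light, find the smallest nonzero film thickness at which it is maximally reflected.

At the upper boundary (n = 1.0 to n = 1.334) the reflected ray undergoes a half-wave phase shift.
At the lower boundary (n = 1.334 to n = 1.0) the reflected ray undergoes no phase shift.
The two reflections differ by half a wavelength.
For maximum reflection here: 2 n t = (m + ½) λ.
Minimum at m = 0: t = λ / (4 n) = 677 / (4 × 1.334) = 127 nm.

127 nm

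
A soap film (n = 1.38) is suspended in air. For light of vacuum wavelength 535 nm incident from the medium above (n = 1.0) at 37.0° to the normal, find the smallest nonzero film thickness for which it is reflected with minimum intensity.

215 nm

At the upper boundary (n = 1.0 to n = 1.38) the reflected ray undergoes a half-wave phase shift.
Bottom surface (1.38 → 1.0): reflection off a lower-index medium gives no phase shift.
Net: one phase inversion between the two reflected rays.
For minimum reflection here: 2 n t cos θ_r = m λ.
Snell's law: 1.0 sin 37.0° = 1.38 sin θ_r → sin θ_r = 0.436, cos θ_r = 0.900.
Minimum nonzero at m = 1: t = λ / (2 n cos θ_r) = 535 / (2 × 1.38 × 0.900) = 215 nm.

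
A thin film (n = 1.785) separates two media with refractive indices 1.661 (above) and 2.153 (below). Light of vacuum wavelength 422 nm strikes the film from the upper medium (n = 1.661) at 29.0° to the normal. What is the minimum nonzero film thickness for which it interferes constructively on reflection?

132 nm

At the upper boundary (n = 1.661 to n = 1.785) the reflected ray undergoes a half-wave phase shift.
Bottom surface (1.785 → 2.153): reflection off a higher-index medium gives a half-wave phase shift.
Zero or two π shifts → no net half-wave offset.
So the condition for constructive reflection is 2 n t cos θ_r = m λ.
Snell's law: 1.661 sin 29.0° = 1.785 sin θ_r → sin θ_r = 0.451, cos θ_r = 0.892.
Minimum nonzero at m = 1: t = λ / (2 n cos θ_r) = 422 / (2 × 1.785 × 0.892) = 132 nm.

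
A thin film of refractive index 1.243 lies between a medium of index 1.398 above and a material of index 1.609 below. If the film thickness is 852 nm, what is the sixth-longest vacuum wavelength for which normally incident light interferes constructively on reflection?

Ray reflecting at the top interface goes from n = 1.398 toward n = 1.243: no phase shift.
At the lower boundary (n = 1.243 to n = 1.609) the reflected ray undergoes a half-wave phase shift.
The two reflections differ by half a wavelength.
For maximum reflection here: 2 n t = (m + ½) λ.
λ = 2 n t / (m + ½). The sixth-longest wavelength is m = 5: λ = 2 × 1.243 × 852 / 5.50 = 385 nm.

385 nm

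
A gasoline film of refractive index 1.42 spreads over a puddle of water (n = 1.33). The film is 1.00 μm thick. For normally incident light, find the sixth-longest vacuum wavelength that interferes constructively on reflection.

516 nm

At the upper boundary (n = 1.0 to n = 1.42) the reflected ray undergoes a half-wave phase shift.
Bottom surface (1.42 → 1.33): reflection off a lower-index medium gives no phase shift.
Net: one phase inversion between the two reflected rays.
So the condition for constructive reflection is 2 n t = (m + ½) λ.
λ = 2 n t / (m + ½). The sixth-longest wavelength is m = 5: λ = 2 × 1.42 × 1000 / 5.50 = 516 nm.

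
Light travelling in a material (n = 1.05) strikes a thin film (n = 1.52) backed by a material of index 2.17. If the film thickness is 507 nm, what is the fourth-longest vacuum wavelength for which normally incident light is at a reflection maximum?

At the upper boundary (n = 1.05 to n = 1.52) the reflected ray undergoes a half-wave phase shift.
At the lower boundary (n = 1.52 to n = 2.17) the reflected ray undergoes a half-wave phase shift.
The two reflections carry the same phase change, so no net offset.
So the condition for constructive reflection is 2 n t = m λ.
λ = 2 n t / m. The fourth-longest wavelength is m = 4: λ = 2 × 1.52 × 507 / 4.00 = 385 nm.

385 nm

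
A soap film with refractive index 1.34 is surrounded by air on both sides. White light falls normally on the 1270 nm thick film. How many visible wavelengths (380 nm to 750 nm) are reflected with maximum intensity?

Ray reflecting at the top interface goes from n = 1.0 toward n = 1.34: a half-wave phase shift.
Bottom surface (1.34 → 1.0): reflection off a lower-index medium gives no phase shift.
Exactly one π shift → a net half-wave offset.
So the condition for constructive reflection is 2 n t = (m + ½) λ.
λ = 2 n t / (m + ½) = 3404 / (m + ½) nm.
m=4: 756 nm (IR); m=5: 619 nm (visible); m=6: 524 nm (visible); m=7: 454 nm (visible); m=8: 400 nm (visible); m=9: 358 nm (UV).

4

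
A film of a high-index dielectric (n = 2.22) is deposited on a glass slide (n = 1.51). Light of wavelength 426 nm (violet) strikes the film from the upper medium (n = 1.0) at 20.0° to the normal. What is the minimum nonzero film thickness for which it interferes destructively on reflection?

97.1 nm

At the upper boundary (n = 1.0 to n = 2.22) the reflected ray undergoes a half-wave phase shift.
Ray reflecting at the bottom interface goes from n = 2.22 toward n = 1.51: no phase shift.
Exactly one π shift → a net half-wave offset.
For dark reflection here: 2 n t cos θ_r = m λ.
Snell's law: 1.0 sin 20.0° = 2.22 sin θ_r → sin θ_r = 0.154, cos θ_r = 0.988.
Minimum nonzero at m = 1: t = λ / (2 n cos θ_r) = 426 / (2 × 2.22 × 0.988) = 97.1 nm.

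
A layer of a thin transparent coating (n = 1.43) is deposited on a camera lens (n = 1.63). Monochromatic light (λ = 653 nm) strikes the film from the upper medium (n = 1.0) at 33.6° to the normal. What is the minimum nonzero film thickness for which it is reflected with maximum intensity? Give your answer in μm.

Top surface (1.0 → 1.43): reflection off a higher-index medium gives a half-wave phase shift.
Ray reflecting at the bottom interface goes from n = 1.43 toward n = 1.63: a half-wave phase shift.
The two reflections carry the same phase change, so no net offset.
So the condition for constructive reflection is 2 n t cos θ_r = m λ.
Snell's law: 1.0 sin 33.6° = 1.43 sin θ_r → sin θ_r = 0.387, cos θ_r = 0.922.
Minimum nonzero at m = 1: t = λ / (2 n cos θ_r) = 653 / (2 × 1.43 × 0.922) = 248 nm.

0.248 μm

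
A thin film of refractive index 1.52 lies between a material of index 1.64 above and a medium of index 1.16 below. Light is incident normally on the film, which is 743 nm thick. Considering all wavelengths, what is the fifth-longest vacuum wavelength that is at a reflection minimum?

502 nm

Top surface (1.64 → 1.52): reflection off a lower-index medium gives no phase shift.
Ray reflecting at the bottom interface goes from n = 1.52 toward n = 1.16: no phase shift.
The two reflections carry the same phase change, so no net offset.
For dark reflection here: 2 n t = (m + ½) λ.
λ = 2 n t / (m + ½). The fifth-longest wavelength is m = 4: λ = 2 × 1.52 × 743 / 4.50 = 502 nm.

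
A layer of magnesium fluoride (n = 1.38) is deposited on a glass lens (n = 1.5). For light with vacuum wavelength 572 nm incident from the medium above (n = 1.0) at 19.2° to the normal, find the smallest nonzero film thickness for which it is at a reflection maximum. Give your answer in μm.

Top surface (1.0 → 1.38): reflection off a higher-index medium gives a half-wave phase shift.
Ray reflecting at the bottom interface goes from n = 1.38 toward n = 1.5: a half-wave phase shift.
Net: no relative phase inversion (both shifts match).
For strong reflection here: 2 n t cos θ_r = m λ.
Snell's law: 1.0 sin 19.2° = 1.38 sin θ_r → sin θ_r = 0.238, cos θ_r = 0.971.
Minimum nonzero at m = 1: t = λ / (2 n cos θ_r) = 572 / (2 × 1.38 × 0.971) = 213 nm.

0.213 μm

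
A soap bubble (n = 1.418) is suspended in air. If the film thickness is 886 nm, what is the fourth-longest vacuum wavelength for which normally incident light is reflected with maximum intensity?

718 nm

At the upper boundary (n = 1.0 to n = 1.418) the reflected ray undergoes a half-wave phase shift.
Ray reflecting at the bottom interface goes from n = 1.418 toward n = 1.0: no phase shift.
Net: one phase inversion between the two reflected rays.
With one net inversion, constructive interference in reflection requires 2 n t = (m + ½) λ.
λ = 2 n t / (m + ½). The fourth-longest wavelength is m = 3: λ = 2 × 1.418 × 886 / 3.50 = 718 nm.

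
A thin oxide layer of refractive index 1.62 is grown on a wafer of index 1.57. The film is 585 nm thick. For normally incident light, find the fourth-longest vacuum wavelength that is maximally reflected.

Top surface (1.0 → 1.62): reflection off a higher-index medium gives a half-wave phase shift.
At the lower boundary (n = 1.62 to n = 1.57) the reflected ray undergoes no phase shift.
The two reflections differ by half a wavelength.
So the condition for constructive reflection is 2 n t = (m + ½) λ.
λ = 2 n t / (m + ½). The fourth-longest wavelength is m = 3: λ = 2 × 1.62 × 585 / 3.50 = 542 nm.

542 nm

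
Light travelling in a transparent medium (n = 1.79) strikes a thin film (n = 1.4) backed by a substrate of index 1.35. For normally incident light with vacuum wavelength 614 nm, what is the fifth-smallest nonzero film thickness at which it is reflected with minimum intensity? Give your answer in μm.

Ray reflecting at the top interface goes from n = 1.79 toward n = 1.4: no phase shift.
Ray reflecting at the bottom interface goes from n = 1.4 toward n = 1.35: no phase shift.
Zero or two π shifts → no net half-wave offset.
So the condition for destructive reflection is 2 n t = (m + ½) λ.
The fifth-smallest nonzero thickness corresponds to m = 4: t = (m + ½) λ / (2 n) = 4.50 × 614 / (2 × 1.4) = 987 nm.

0.987 μm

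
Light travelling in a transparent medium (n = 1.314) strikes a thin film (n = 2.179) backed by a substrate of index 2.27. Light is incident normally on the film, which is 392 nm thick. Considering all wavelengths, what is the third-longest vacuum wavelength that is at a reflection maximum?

569 nm

Top surface (1.314 → 2.179): reflection off a higher-index medium gives a half-wave phase shift.
Ray reflecting at the bottom interface goes from n = 2.179 toward n = 2.27: a half-wave phase shift.
Net: no relative phase inversion (both shifts match).
For strong reflection here: 2 n t = m λ.
λ = 2 n t / m. The third-longest wavelength is m = 3: λ = 2 × 2.179 × 392 / 3.00 = 569 nm.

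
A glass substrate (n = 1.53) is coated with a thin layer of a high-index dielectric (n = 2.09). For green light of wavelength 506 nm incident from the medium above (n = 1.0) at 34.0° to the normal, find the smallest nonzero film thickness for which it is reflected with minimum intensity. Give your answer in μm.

0.126 μm

Ray reflecting at the top interface goes from n = 1.0 toward n = 2.09: a half-wave phase shift.
At the lower boundary (n = 2.09 to n = 1.53) the reflected ray undergoes no phase shift.
The two reflections differ by half a wavelength.
For weak reflection here: 2 n t cos θ_r = m λ.
Snell's law: 1.0 sin 34.0° = 2.09 sin θ_r → sin θ_r = 0.268, cos θ_r = 0.964.
Minimum nonzero at m = 1: t = λ / (2 n cos θ_r) = 506 / (2 × 2.09 × 0.964) = 126 nm.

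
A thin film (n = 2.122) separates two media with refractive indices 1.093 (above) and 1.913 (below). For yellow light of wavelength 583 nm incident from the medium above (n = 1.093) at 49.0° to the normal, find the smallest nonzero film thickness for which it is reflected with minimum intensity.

149 nm

At the upper boundary (n = 1.093 to n = 2.122) the reflected ray undergoes a half-wave phase shift.
Ray reflecting at the bottom interface goes from n = 2.122 toward n = 1.913: no phase shift.
Exactly one π shift → a net half-wave offset.
For dark reflection here: 2 n t cos θ_r = m λ.
Snell's law: 1.093 sin 49.0° = 2.122 sin θ_r → sin θ_r = 0.389, cos θ_r = 0.921.
Minimum nonzero at m = 1: t = λ / (2 n cos θ_r) = 583 / (2 × 2.122 × 0.921) = 149 nm.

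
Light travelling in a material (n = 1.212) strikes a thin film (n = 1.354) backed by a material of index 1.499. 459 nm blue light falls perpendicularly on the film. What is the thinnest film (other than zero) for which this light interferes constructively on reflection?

169 nm

At the upper boundary (n = 1.212 to n = 1.354) the reflected ray undergoes a half-wave phase shift.
At the lower boundary (n = 1.354 to n = 1.499) the reflected ray undergoes a half-wave phase shift.
Zero or two π shifts → no net half-wave offset.
With no net inversion, constructive interference in reflection requires 2 n t = m λ.
Minimum nonzero at m = 1: t = λ / (2 n) = 459 / (2 × 1.354) = 169 nm.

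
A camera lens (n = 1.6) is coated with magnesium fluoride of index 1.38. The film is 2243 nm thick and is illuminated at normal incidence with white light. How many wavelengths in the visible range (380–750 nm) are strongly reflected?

8

Ray reflecting at the top interface goes from n = 1.0 toward n = 1.38: a half-wave phase shift.
Ray reflecting at the bottom interface goes from n = 1.38 toward n = 1.6: a half-wave phase shift.
The two reflections carry the same phase change, so no net offset.
So the condition for constructive reflection is 2 n t = m λ.
λ = 2 n t / m = 6191 / m nm.
m=8: 774 nm (IR); m=9: 688 nm (visible); m=10: 619 nm (visible); m=11: 563 nm (visible); m=12: 516 nm (visible); m=13: 476 nm (visible); m=14: 442 nm (visible); m=15: 413 nm (visible); m=16: 387 nm (visible); m=17: 364 nm (UV).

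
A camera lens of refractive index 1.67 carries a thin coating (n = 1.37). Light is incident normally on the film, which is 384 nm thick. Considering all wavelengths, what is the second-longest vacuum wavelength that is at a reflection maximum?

526 nm

Top surface (1.0 → 1.37): reflection off a higher-index medium gives a half-wave phase shift.
Bottom surface (1.37 → 1.67): reflection off a higher-index medium gives a half-wave phase shift.
Net: no relative phase inversion (both shifts match).
With no net inversion, constructive interference in reflection requires 2 n t = m λ.
λ = 2 n t / m. The second-longest wavelength is m = 2: λ = 2 × 1.37 × 384 / 2.00 = 526 nm.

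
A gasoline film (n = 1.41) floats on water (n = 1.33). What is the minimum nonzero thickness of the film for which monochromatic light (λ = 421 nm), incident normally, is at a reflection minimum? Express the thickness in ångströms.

Ray reflecting at the top interface goes from n = 1.0 toward n = 1.41: a half-wave phase shift.
Bottom surface (1.41 → 1.33): reflection off a lower-index medium gives no phase shift.
Net: one phase inversion between the two reflected rays.
For minimum reflection here: 2 n t = m λ.
Minimum nonzero at m = 1: t = λ / (2 n) = 421 / (2 × 1.41) = 149 nm.

1493 Å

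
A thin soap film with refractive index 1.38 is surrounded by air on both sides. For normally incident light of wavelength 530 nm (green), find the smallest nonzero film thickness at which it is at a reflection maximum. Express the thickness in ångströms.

960 Å

At the upper boundary (n = 1.0 to n = 1.38) the reflected ray undergoes a half-wave phase shift.
Ray reflecting at the bottom interface goes from n = 1.38 toward n = 1.0: no phase shift.
The two reflections differ by half a wavelength.
For maximum reflection here: 2 n t = (m + ½) λ.
Minimum at m = 0: t = λ / (4 n) = 530 / (4 × 1.38) = 96.0 nm.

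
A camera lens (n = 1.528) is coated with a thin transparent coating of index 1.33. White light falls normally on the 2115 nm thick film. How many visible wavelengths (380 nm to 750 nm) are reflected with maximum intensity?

At the upper boundary (n = 1.0 to n = 1.33) the reflected ray undergoes a half-wave phase shift.
At the lower boundary (n = 1.33 to n = 1.528) the reflected ray undergoes a half-wave phase shift.
Net: no relative phase inversion (both shifts match).
For strong reflection here: 2 n t = m λ.
λ = 2 n t / m = 5626 / m nm.
m=7: 804 nm (IR); m=8: 703 nm (visible); m=9: 625 nm (visible); m=10: 563 nm (visible); m=11: 511 nm (visible); m=12: 469 nm (visible); m=13: 433 nm (visible); m=14: 402 nm (visible); m=15: 375 nm (UV).

7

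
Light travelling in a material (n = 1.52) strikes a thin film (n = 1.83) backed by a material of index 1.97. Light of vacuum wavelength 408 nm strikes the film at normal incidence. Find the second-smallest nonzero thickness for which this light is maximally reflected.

Ray reflecting at the top interface goes from n = 1.52 toward n = 1.83: a half-wave phase shift.
Bottom surface (1.83 → 1.97): reflection off a higher-index medium gives a half-wave phase shift.
The two reflections carry the same phase change, so no net offset.
So the condition for constructive reflection is 2 n t = m λ.
The second-smallest nonzero thickness corresponds to m = 2: t = m λ / (2 n) = 2.00 × 408 / (2 × 1.83) = 223 nm.

223 nm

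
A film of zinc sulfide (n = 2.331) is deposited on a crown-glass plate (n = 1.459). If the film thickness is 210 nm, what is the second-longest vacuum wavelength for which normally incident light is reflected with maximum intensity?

At the upper boundary (n = 1.0 to n = 2.331) the reflected ray undergoes a half-wave phase shift.
Ray reflecting at the bottom interface goes from n = 2.331 toward n = 1.459: no phase shift.
Net: one phase inversion between the two reflected rays.
So the condition for constructive reflection is 2 n t = (m + ½) λ.
λ = 2 n t / (m + ½). The second-longest wavelength is m = 1: λ = 2 × 2.331 × 210 / 1.50 = 653 nm.

653 nm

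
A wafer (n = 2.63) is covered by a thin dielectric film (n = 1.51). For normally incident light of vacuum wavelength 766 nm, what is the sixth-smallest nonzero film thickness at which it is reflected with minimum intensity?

1395 nm

Top surface (1.0 → 1.51): reflection off a higher-index medium gives a half-wave phase shift.
Bottom surface (1.51 → 2.63): reflection off a higher-index medium gives a half-wave phase shift.
Net: no relative phase inversion (both shifts match).
With no net inversion, destructive interference in reflection requires 2 n t = (m + ½) λ.
The sixth-smallest nonzero thickness corresponds to m = 5: t = (m + ½) λ / (2 n) = 5.50 × 766 / (2 × 1.51) = 1395 nm.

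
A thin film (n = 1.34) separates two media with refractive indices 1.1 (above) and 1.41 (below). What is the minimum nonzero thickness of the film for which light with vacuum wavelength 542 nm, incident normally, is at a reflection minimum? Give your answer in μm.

0.101 μm

At the upper boundary (n = 1.1 to n = 1.34) the reflected ray undergoes a half-wave phase shift.
Bottom surface (1.34 → 1.41): reflection off a higher-index medium gives a half-wave phase shift.
The two reflections carry the same phase change, so no net offset.
For weak reflection here: 2 n t = (m + ½) λ.
Minimum at m = 0: t = λ / (4 n) = 542 / (4 × 1.34) = 101 nm.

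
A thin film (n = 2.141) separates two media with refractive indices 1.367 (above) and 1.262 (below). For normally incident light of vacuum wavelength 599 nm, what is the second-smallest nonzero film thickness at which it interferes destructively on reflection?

280 nm

At the upper boundary (n = 1.367 to n = 2.141) the reflected ray undergoes a half-wave phase shift.
Bottom surface (2.141 → 1.262): reflection off a lower-index medium gives no phase shift.
The two reflections differ by half a wavelength.
For dark reflection here: 2 n t = m λ.
The second-smallest nonzero thickness corresponds to m = 2: t = m λ / (2 n) = 2.00 × 599 / (2 × 2.141) = 280 nm.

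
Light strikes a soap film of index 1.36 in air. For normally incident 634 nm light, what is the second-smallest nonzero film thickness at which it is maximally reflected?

350 nm

At the upper boundary (n = 1.0 to n = 1.36) the reflected ray undergoes a half-wave phase shift.
At the lower boundary (n = 1.36 to n = 1.0) the reflected ray undergoes no phase shift.
Net: one phase inversion between the two reflected rays.
For maximum reflection here: 2 n t = (m + ½) λ.
The second-smallest nonzero thickness corresponds to m = 1: t = (m + ½) λ / (2 n) = 1.50 × 634 / (2 × 1.36) = 350 nm.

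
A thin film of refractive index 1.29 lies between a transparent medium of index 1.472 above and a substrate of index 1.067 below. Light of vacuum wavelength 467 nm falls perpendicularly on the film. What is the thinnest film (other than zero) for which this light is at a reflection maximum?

181 nm

Ray reflecting at the top interface goes from n = 1.472 toward n = 1.29: no phase shift.
Bottom surface (1.29 → 1.067): reflection off a lower-index medium gives no phase shift.
Zero or two π shifts → no net half-wave offset.
For strong reflection here: 2 n t = m λ.
Minimum nonzero at m = 1: t = λ / (2 n) = 467 / (2 × 1.29) = 181 nm.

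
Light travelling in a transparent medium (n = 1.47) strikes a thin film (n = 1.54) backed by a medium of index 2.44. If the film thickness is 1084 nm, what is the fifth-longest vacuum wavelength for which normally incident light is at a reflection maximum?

668 nm

Ray reflecting at the top interface goes from n = 1.47 toward n = 1.54: a half-wave phase shift.
Ray reflecting at the bottom interface goes from n = 1.54 toward n = 2.44: a half-wave phase shift.
Zero or two π shifts → no net half-wave offset.
With no net inversion, constructive interference in reflection requires 2 n t = m λ.
λ = 2 n t / m. The fifth-longest wavelength is m = 5: λ = 2 × 1.54 × 1084 / 5.00 = 668 nm.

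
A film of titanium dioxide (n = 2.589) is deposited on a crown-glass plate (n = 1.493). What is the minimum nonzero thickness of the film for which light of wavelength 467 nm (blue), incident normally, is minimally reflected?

90.2 nm

Top surface (1.0 → 2.589): reflection off a higher-index medium gives a half-wave phase shift.
At the lower boundary (n = 2.589 to n = 1.493) the reflected ray undergoes no phase shift.
Net: one phase inversion between the two reflected rays.
For weak reflection here: 2 n t = m λ.
Minimum nonzero at m = 1: t = λ / (2 n) = 467 / (2 × 2.589) = 90.2 nm.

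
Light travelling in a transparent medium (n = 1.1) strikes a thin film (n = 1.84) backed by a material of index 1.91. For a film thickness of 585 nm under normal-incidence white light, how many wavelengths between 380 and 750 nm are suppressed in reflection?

At the upper boundary (n = 1.1 to n = 1.84) the reflected ray undergoes a half-wave phase shift.
Bottom surface (1.84 → 1.91): reflection off a higher-index medium gives a half-wave phase shift.
Net: no relative phase inversion (both shifts match).
With no net inversion, destructive interference in reflection requires 2 n t = (m + ½) λ.
λ = 2 n t / (m + ½) = 2153 / (m + ½) nm.
m=2: 861 nm (IR); m=3: 615 nm (visible); m=4: 478 nm (visible); m=5: 391 nm (visible); m=6: 331 nm (UV).

3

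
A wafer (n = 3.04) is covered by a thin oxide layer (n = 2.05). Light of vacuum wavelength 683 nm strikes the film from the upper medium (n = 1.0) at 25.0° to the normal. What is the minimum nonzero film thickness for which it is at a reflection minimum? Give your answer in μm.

0.0851 μm

Top surface (1.0 → 2.05): reflection off a higher-index medium gives a half-wave phase shift.
Bottom surface (2.05 → 3.04): reflection off a higher-index medium gives a half-wave phase shift.
Zero or two π shifts → no net half-wave offset.
With no net inversion, destructive interference in reflection requires 2 n t cos θ_r = (m + ½) λ.
Snell's law: 1.0 sin 25.0° = 2.05 sin θ_r → sin θ_r = 0.206, cos θ_r = 0.979.
Minimum at m = 0: t = λ / (4 n cos θ_r) = 683 / (4 × 2.05 × 0.979) = 85.1 nm.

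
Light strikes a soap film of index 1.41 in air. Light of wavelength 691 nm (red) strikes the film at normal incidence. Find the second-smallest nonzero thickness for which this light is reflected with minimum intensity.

490 nm

Top surface (1.0 → 1.41): reflection off a higher-index medium gives a half-wave phase shift.
Bottom surface (1.41 → 1.0): reflection off a lower-index medium gives no phase shift.
The two reflections differ by half a wavelength.
For minimum reflection here: 2 n t = m λ.
The second-smallest nonzero thickness corresponds to m = 2: t = m λ / (2 n) = 2.00 × 691 / (2 × 1.41) = 490 nm.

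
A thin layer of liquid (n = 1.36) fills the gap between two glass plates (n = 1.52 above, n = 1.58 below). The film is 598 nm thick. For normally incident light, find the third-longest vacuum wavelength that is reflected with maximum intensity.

Ray reflecting at the top interface goes from n = 1.52 toward n = 1.36: no phase shift.
At the lower boundary (n = 1.36 to n = 1.58) the reflected ray undergoes a half-wave phase shift.
The two reflections differ by half a wavelength.
With one net inversion, constructive interference in reflection requires 2 n t = (m + ½) λ.
λ = 2 n t / (m + ½). The third-longest wavelength is m = 2: λ = 2 × 1.36 × 598 / 2.50 = 651 nm.

651 nm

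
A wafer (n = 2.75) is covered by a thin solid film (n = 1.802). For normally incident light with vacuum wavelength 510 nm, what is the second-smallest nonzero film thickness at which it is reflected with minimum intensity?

212 nm

Ray reflecting at the top interface goes from n = 1.0 toward n = 1.802: a half-wave phase shift.
At the lower boundary (n = 1.802 to n = 2.75) the reflected ray undergoes a half-wave phase shift.
Net: no relative phase inversion (both shifts match).
For dark reflection here: 2 n t = (m + ½) λ.
The second-smallest nonzero thickness corresponds to m = 1: t = (m + ½) λ / (2 n) = 1.50 × 510 / (2 × 1.802) = 212 nm.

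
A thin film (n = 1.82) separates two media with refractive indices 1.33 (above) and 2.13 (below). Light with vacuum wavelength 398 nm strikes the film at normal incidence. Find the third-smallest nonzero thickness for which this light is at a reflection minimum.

273 nm

Ray reflecting at the top interface goes from n = 1.33 toward n = 1.82: a half-wave phase shift.
At the lower boundary (n = 1.82 to n = 2.13) the reflected ray undergoes a half-wave phase shift.
The two reflections carry the same phase change, so no net offset.
With no net inversion, destructive interference in reflection requires 2 n t = (m + ½) λ.
The third-smallest nonzero thickness corresponds to m = 2: t = (m + ½) λ / (2 n) = 2.50 × 398 / (2 × 1.82) = 273 nm.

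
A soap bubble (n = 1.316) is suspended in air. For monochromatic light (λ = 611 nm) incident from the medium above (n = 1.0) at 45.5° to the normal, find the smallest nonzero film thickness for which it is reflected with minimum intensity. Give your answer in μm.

0.276 μm

Top surface (1.0 → 1.316): reflection off a higher-index medium gives a half-wave phase shift.
At the lower boundary (n = 1.316 to n = 1.0) the reflected ray undergoes no phase shift.
Net: one phase inversion between the two reflected rays.
With one net inversion, destructive interference in reflection requires 2 n t cos θ_r = m λ.
Snell's law: 1.0 sin 45.5° = 1.316 sin θ_r → sin θ_r = 0.542, cos θ_r = 0.840.
Minimum nonzero at m = 1: t = λ / (2 n cos θ_r) = 611 / (2 × 1.316 × 0.840) = 276 nm.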